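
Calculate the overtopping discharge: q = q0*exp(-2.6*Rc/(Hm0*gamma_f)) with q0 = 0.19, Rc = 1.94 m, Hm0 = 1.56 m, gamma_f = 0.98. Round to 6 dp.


q = q0 * exp(-2.6 * Rc / (Hm0 * gamma_f))
Exponent = -2.6 * 1.94 / (1.56 * 0.98)
= -2.6 * 1.94 / 1.5288
= -3.299320
exp(-3.299320) = 0.036908
q = 0.19 * 0.036908
q = 0.007013 m^3/s/m

0.007013


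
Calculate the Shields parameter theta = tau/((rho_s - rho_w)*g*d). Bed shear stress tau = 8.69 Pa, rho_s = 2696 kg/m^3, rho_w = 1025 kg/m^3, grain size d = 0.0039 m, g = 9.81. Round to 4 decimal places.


theta = tau / ((rho_s - rho_w) * g * d)
rho_s - rho_w = 2696 - 1025 = 1671
Denominator = 1671 * 9.81 * 0.0039 = 63.930789
theta = 8.69 / 63.930789
theta = 0.1359

0.1359


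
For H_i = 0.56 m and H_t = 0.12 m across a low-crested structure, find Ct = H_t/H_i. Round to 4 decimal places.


Ct = H_t / H_i
Ct = 0.12 / 0.56
Ct = 0.2143

0.2143


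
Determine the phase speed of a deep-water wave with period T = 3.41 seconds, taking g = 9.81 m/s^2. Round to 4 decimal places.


We use the deep-water celerity formula:
C = g * T / (2 * pi)
C = 9.81 * 3.41 / (2 * 3.14159...)
C = 33.452100 / 6.283185
C = 5.3241 m/s

5.3241


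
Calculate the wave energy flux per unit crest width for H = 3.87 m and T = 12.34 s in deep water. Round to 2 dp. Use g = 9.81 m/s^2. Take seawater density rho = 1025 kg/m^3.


P = rho * g^2 * H^2 * T / (32 * pi)
P = 1025 * 9.81^2 * 3.87^2 * 12.34 / (32 * pi)
P = 1025 * 96.2361 * 14.9769 * 12.34 / 100.53096
P = 181342.30 W/m

181342.30


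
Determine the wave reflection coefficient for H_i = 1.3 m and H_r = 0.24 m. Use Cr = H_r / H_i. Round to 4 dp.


Cr = H_r / H_i
Cr = 0.24 / 1.3
Cr = 0.1846

0.1846


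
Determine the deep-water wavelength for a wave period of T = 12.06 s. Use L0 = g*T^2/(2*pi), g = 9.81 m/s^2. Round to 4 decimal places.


L0 = g * T^2 / (2 * pi)
L0 = 9.81 * 12.06^2 / (2 * pi)
L0 = 9.81 * 145.4436 / 6.28319
L0 = 1426.8017 / 6.28319
L0 = 227.0825 m

227.0825


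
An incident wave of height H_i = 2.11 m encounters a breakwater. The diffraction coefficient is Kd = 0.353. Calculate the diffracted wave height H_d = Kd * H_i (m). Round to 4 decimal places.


H_d = Kd * H_i
H_d = 0.353 * 2.11
H_d = 0.7448 m

0.7448


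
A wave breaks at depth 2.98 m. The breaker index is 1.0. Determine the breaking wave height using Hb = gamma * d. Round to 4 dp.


Hb = gamma * d
Hb = 1.0 * 2.98
Hb = 2.9800 m

2.9800


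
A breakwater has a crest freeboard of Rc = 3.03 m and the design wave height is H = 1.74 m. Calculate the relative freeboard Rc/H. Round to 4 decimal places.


Relative freeboard = Rc / H
= 3.03 / 1.74
= 1.7414

1.7414


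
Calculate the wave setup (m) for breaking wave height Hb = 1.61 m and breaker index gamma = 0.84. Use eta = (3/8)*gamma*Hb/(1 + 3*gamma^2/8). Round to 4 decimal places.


eta = (3/8) * gamma * Hb / (1 + 3*gamma^2/8)
Numerator = (3/8) * 0.84 * 1.61 = 0.507150
Denominator = 1 + 3*0.84^2/8 = 1 + 0.264600 = 1.264600
eta = 0.507150 / 1.264600
eta = 0.4010 m

0.4010


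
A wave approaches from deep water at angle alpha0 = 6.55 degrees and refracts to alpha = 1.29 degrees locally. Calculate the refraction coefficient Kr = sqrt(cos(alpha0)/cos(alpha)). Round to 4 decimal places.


Kr = sqrt(cos(alpha0) / cos(alpha))
cos(6.55) = 0.993473
cos(1.29) = 0.999747
Kr = sqrt(0.993473 / 0.999747)
Kr = sqrt(0.993725)
Kr = 0.9969

0.9969


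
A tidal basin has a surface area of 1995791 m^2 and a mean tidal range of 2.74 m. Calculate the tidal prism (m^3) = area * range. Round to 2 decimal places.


Tidal prism = Area * Tidal range
P = 1995791 * 2.74
P = 5468467.34 m^3

5468467.34


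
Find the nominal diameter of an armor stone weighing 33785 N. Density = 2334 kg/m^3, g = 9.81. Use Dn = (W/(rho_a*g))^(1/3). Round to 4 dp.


V = W / (rho_a * g)
V = 33785 / (2334 * 9.81)
V = 33785 / 22896.54
V = 1.475550 m^3
Dn = V^(1/3) = 1.475550^(1/3)
Dn = 1.1385 m

1.1385


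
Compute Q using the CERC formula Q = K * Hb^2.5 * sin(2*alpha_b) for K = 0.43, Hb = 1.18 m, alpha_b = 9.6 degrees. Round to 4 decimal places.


Q = K * Hb^2.5 * sin(2 * alpha_b)
Hb^2.5 = 1.18^2.5 = 1.512534
sin(2 * 9.6) = sin(19.2) = 0.328867
Q = 0.43 * 1.512534 * 0.328867
Q = 0.2139 m^3/s

0.2139


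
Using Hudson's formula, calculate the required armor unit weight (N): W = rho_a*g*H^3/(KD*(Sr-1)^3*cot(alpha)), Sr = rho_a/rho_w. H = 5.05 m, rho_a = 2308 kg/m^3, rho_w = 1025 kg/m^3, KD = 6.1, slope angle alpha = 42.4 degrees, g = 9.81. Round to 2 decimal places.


Sr = rho_a / rho_w = 2308 / 1025 = 2.251707
(Sr - 1) = 1.251707
(Sr - 1)^3 = 1.961139
cot(42.4) = 1 / tan(42.4) = 1 / 0.913125 = 1.095140
Numerator = 2308 * 9.81 * 5.05^3 = 2915942.4357
Denominator = 6.1 * 1.961139 * 1.095140 = 13.101100
W = 2915942.4357 / 13.101100
W = 222572.34 N

222572.34


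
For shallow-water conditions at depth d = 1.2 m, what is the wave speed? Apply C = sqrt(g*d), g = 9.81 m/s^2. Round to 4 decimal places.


Using the shallow-water approximation:
C = sqrt(g * d) = sqrt(9.81 * 1.2)
C = sqrt(11.7720)
C = 3.4310 m/s

3.4310


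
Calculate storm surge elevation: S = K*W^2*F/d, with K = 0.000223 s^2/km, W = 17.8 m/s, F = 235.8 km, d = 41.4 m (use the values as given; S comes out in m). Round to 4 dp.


S = K * W^2 * F / d
W^2 = 17.8^2 = 316.84
S = 0.000223 * 316.84 * 235.8 / 41.4
Numerator = 0.000223 * 316.84 * 235.8 = 16.660524
S = 16.660524 / 41.4 = 0.4024 m

0.4024


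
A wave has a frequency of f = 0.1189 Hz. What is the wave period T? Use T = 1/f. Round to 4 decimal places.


T = 1 / f
T = 1 / 0.1189
T = 8.4104 s

8.4104


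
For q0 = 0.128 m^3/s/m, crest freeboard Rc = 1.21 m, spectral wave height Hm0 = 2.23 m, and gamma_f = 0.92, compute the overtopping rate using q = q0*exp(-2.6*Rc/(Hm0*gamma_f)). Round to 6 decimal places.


q = q0 * exp(-2.6 * Rc / (Hm0 * gamma_f))
Exponent = -2.6 * 1.21 / (2.23 * 0.92)
= -2.6 * 1.21 / 2.0516
= -1.533437
exp(-1.533437) = 0.215793
q = 0.128 * 0.215793
q = 0.027621 m^3/s/m

0.027621


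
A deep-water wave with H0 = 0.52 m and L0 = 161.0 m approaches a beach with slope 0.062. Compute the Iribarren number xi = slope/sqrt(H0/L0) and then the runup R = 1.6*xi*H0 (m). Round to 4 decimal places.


xi = slope / sqrt(H0/L0)
H0/L0 = 0.52/161.0 = 0.003230
sqrt(0.003230) = 0.056831
xi = 0.062 / 0.056831 = 1.090945
R = 1.6 * xi * H0 = 1.6 * 1.090945 * 0.52
R = 0.9077 m

0.9077


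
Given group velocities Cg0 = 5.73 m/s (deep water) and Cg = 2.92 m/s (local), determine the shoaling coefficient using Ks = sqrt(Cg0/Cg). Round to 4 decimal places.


Ks = sqrt(Cg0 / Cg)
Ks = sqrt(5.73 / 2.92)
Ks = sqrt(1.9623)
Ks = 1.4008

1.4008


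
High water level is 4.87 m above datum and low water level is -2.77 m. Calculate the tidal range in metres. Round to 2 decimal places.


Tidal range = High water - Low water
Tidal range = 4.87 - (-2.77)
Tidal range = 7.64 m

7.64


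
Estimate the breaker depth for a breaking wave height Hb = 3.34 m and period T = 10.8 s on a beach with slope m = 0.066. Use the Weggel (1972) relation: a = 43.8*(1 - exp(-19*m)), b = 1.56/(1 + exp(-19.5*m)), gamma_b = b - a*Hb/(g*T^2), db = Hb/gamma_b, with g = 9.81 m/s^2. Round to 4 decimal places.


a = 43.8 * (1 - exp(-19 * m))
exp(-19 * 0.066) = exp(-1.2540) = 0.285361
a = 43.8 * (1 - 0.285361) = 31.301185
b = 1.56 / (1 + exp(-19.5 * m))
exp(-19.5 * 0.066) = exp(-1.2870) = 0.276098
b = 1.56 / (1 + 0.276098) = 1.222477
Hb / (g * T^2) = 3.34 / (9.81 * 10.8^2) = 3.34 / 1144.2384 = 0.00291897
gamma_b = b - a * Hb/(g*T^2) = 1.222477 - 31.301185 * 0.00291897 = 1.131110
db = Hb / gamma_b = 3.34 / 1.131110
db = 2.9529 m

2.9529


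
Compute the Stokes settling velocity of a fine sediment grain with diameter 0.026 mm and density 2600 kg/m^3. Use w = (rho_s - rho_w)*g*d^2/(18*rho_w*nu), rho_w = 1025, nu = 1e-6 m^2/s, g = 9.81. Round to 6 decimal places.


w = (rho_s - rho_w) * g * d^2 / (18 * rho_w * nu)
d = 0.026 mm = 0.000026 m
rho_s - rho_w = 2600 - 1025 = 1575
Numerator = 1575 * 9.81 * (0.000026)^2 = 0.000010444707
Denominator = 18 * 1025 * 1e-6 = 0.018450
w = 0.000566 m/s

0.000566


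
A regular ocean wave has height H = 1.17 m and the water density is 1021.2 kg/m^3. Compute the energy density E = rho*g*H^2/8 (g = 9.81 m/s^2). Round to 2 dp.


E = (1/8) * rho * g * H^2
E = (1/8) * 1021.2 * 9.81 * 1.17^2
E = 0.125 * 1021.2 * 9.81 * 1.3689
E = 1714.20 J/m^2

1714.20


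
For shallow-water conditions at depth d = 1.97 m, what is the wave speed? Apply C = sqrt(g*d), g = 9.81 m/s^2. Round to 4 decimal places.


Using the shallow-water approximation:
C = sqrt(g * d) = sqrt(9.81 * 1.97)
C = sqrt(19.3257)
C = 4.3961 m/s

4.3961


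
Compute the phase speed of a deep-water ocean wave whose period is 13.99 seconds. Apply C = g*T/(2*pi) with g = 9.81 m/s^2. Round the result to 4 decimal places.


We use the deep-water celerity formula:
C = g * T / (2 * pi)
C = 9.81 * 13.99 / (2 * 3.14159...)
C = 137.241900 / 6.283185
C = 21.8427 m/s

21.8427


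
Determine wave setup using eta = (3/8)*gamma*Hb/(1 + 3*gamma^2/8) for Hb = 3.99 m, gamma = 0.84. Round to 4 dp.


eta = (3/8) * gamma * Hb / (1 + 3*gamma^2/8)
Numerator = (3/8) * 0.84 * 3.99 = 1.256850
Denominator = 1 + 3*0.84^2/8 = 1 + 0.264600 = 1.264600
eta = 1.256850 / 1.264600
eta = 0.9939 m

0.9939


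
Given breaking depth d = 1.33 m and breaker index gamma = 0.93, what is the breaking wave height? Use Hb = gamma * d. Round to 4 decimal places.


Hb = gamma * d
Hb = 0.93 * 1.33
Hb = 1.2369 m

1.2369


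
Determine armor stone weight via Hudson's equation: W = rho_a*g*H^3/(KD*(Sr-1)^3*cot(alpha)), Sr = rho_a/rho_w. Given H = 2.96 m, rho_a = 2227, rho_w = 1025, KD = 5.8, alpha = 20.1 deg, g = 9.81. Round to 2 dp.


Sr = rho_a / rho_w = 2227 / 1025 = 2.172683
(Sr - 1) = 1.172683
(Sr - 1)^3 = 1.612656
cot(20.1) = 1 / tan(20.1) = 1 / 0.365948 = 2.732628
Numerator = 2227 * 9.81 * 2.96^3 = 566584.0671
Denominator = 5.8 * 1.612656 * 2.732628 = 25.559384
W = 566584.0671 / 25.559384
W = 22167.36 N

22167.36


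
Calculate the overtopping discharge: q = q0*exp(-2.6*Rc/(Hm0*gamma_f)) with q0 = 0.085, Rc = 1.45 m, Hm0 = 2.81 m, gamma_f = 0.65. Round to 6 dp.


q = q0 * exp(-2.6 * Rc / (Hm0 * gamma_f))
Exponent = -2.6 * 1.45 / (2.81 * 0.65)
= -2.6 * 1.45 / 1.8265
= -2.064057
exp(-2.064057) = 0.126938
q = 0.085 * 0.126938
q = 0.010790 m^3/s/m

0.010790


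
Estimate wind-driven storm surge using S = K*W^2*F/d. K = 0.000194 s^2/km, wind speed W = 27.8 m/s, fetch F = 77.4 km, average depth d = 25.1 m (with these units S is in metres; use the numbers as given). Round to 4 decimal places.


S = K * W^2 * F / d
W^2 = 27.8^2 = 772.84
S = 0.000194 * 772.84 * 77.4 / 25.1
Numerator = 0.000194 * 772.84 * 77.4 = 11.604656
S = 11.604656 / 25.1 = 0.4623 m

0.4623


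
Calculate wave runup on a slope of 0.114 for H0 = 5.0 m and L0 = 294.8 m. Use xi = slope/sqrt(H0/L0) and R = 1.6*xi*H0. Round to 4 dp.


xi = slope / sqrt(H0/L0)
H0/L0 = 5.0/294.8 = 0.016961
sqrt(0.016961) = 0.130233
xi = 0.114 / 0.130233 = 0.875354
R = 1.6 * xi * H0 = 1.6 * 0.875354 * 5.0
R = 7.0028 m

7.0028


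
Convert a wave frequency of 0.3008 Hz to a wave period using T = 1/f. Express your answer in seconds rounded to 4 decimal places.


T = 1 / f
T = 1 / 0.3008
T = 3.3245 s

3.3245


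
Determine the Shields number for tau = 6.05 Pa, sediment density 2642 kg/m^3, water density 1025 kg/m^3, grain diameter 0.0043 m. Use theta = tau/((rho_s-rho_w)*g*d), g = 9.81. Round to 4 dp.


theta = tau / ((rho_s - rho_w) * g * d)
rho_s - rho_w = 2642 - 1025 = 1617
Denominator = 1617 * 9.81 * 0.0043 = 68.209911
theta = 6.05 / 68.209911
theta = 0.0887

0.0887


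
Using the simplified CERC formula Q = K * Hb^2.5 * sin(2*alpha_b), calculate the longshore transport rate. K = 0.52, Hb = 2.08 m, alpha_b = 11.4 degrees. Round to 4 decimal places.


Q = K * Hb^2.5 * sin(2 * alpha_b)
Hb^2.5 = 2.08^2.5 = 6.239623
sin(2 * 11.4) = sin(22.8) = 0.387516
Q = 0.52 * 6.239623 * 0.387516
Q = 1.2573 m^3/s

1.2573


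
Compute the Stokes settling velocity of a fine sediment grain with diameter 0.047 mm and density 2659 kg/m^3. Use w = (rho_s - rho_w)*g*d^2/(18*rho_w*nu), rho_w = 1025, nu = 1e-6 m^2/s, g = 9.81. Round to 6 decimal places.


w = (rho_s - rho_w) * g * d^2 / (18 * rho_w * nu)
d = 0.047 mm = 0.000047 m
rho_s - rho_w = 2659 - 1025 = 1634
Numerator = 1634 * 9.81 * (0.000047)^2 = 0.000035409254
Denominator = 18 * 1025 * 1e-6 = 0.018450
w = 0.001919 m/s

0.001919


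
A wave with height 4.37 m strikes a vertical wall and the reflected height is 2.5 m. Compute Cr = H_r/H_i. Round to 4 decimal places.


Cr = H_r / H_i
Cr = 2.5 / 4.37
Cr = 0.5721

0.5721


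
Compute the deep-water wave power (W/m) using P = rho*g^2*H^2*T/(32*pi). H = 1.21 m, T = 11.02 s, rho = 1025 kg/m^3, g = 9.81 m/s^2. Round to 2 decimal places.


P = rho * g^2 * H^2 * T / (32 * pi)
P = 1025 * 9.81^2 * 1.21^2 * 11.02 / (32 * pi)
P = 1025 * 96.2361 * 1.4641 * 11.02 / 100.53096
P = 15831.22 W/m

15831.22


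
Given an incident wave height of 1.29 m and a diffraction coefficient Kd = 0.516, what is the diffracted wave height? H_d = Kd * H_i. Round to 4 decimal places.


H_d = Kd * H_i
H_d = 0.516 * 1.29
H_d = 0.6656 m

0.6656


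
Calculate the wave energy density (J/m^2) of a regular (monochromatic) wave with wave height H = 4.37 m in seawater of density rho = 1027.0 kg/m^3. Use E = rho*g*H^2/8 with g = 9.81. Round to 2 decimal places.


E = (1/8) * rho * g * H^2
E = (1/8) * 1027.0 * 9.81 * 4.37^2
E = 0.125 * 1027.0 * 9.81 * 19.0969
E = 24049.85 J/m^2

24049.85


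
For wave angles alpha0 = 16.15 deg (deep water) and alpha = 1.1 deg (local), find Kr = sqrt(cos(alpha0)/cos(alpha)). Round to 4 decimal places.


Kr = sqrt(cos(alpha0) / cos(alpha))
cos(16.15) = 0.960537
cos(1.1) = 0.999816
Kr = sqrt(0.960537 / 0.999816)
Kr = sqrt(0.960714)
Kr = 0.9802

0.9802


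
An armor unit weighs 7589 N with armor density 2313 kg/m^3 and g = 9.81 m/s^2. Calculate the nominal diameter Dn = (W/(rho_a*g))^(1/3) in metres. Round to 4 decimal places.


V = W / (rho_a * g)
V = 7589 / (2313 * 9.81)
V = 7589 / 22690.53
V = 0.334457 m^3
Dn = V^(1/3) = 0.334457^(1/3)
Dn = 0.6941 m

0.6941


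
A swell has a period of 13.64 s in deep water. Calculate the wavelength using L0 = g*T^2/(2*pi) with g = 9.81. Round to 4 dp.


L0 = g * T^2 / (2 * pi)
L0 = 9.81 * 13.64^2 / (2 * pi)
L0 = 9.81 * 186.0496 / 6.28319
L0 = 1825.1466 / 6.28319
L0 = 290.4811 m

290.4811


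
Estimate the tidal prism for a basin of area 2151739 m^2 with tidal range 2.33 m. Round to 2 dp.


Tidal prism = Area * Tidal range
P = 2151739 * 2.33
P = 5013551.87 m^3

5013551.87


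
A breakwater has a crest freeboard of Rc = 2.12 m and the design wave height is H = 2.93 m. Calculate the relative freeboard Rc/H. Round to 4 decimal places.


Relative freeboard = Rc / H
= 2.12 / 2.93
= 0.7235

0.7235


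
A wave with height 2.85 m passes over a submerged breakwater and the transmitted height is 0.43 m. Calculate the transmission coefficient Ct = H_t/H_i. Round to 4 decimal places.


Ct = H_t / H_i
Ct = 0.43 / 2.85
Ct = 0.1509

0.1509


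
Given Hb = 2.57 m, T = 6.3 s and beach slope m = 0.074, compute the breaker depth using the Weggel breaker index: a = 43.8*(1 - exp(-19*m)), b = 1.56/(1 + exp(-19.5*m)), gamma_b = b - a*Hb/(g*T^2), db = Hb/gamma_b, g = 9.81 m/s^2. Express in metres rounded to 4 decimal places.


a = 43.8 * (1 - exp(-19 * m))
exp(-19 * 0.074) = exp(-1.4060) = 0.245122
a = 43.8 * (1 - 0.245122) = 33.063665
b = 1.56 / (1 + exp(-19.5 * m))
exp(-19.5 * 0.074) = exp(-1.4430) = 0.236218
b = 1.56 / (1 + 0.236218) = 1.261913
Hb / (g * T^2) = 2.57 / (9.81 * 6.3^2) = 2.57 / 389.3589 = 0.00660059
gamma_b = b - a * Hb/(g*T^2) = 1.261913 - 33.063665 * 0.00660059 = 1.043673
db = Hb / gamma_b = 2.57 / 1.043673
db = 2.4625 m

2.4625


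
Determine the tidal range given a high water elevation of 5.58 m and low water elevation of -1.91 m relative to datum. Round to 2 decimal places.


Tidal range = High water - Low water
Tidal range = 5.58 - (-1.91)
Tidal range = 7.49 m

7.49


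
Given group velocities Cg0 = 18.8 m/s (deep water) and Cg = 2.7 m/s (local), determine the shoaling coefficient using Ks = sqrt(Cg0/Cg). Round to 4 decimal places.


Ks = sqrt(Cg0 / Cg)
Ks = sqrt(18.8 / 2.7)
Ks = sqrt(6.9630)
Ks = 2.6387

2.6387


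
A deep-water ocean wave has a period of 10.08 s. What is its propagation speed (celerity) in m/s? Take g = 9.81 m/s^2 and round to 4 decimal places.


We use the deep-water celerity formula:
C = g * T / (2 * pi)
C = 9.81 * 10.08 / (2 * 3.14159...)
C = 98.884800 / 6.283185
C = 15.7380 m/s

15.7380


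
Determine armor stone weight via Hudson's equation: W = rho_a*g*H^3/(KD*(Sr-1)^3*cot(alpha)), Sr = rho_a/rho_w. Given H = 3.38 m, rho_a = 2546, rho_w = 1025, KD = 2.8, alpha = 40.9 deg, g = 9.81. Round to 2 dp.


Sr = rho_a / rho_w = 2546 / 1025 = 2.483902
(Sr - 1) = 1.483902
(Sr - 1)^3 = 3.267503
cot(40.9) = 1 / tan(40.9) = 1 / 0.866227 = 1.154432
Numerator = 2546 * 9.81 * 3.38^3 = 964445.0924
Denominator = 2.8 * 3.267503 * 1.154432 = 10.561905
W = 964445.0924 / 10.561905
W = 91313.55 N

91313.55


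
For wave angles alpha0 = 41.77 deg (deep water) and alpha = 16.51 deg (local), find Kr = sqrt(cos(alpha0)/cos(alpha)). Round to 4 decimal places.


Kr = sqrt(cos(alpha0) / cos(alpha))
cos(41.77) = 0.745825
cos(16.51) = 0.958770
Kr = sqrt(0.745825 / 0.958770)
Kr = sqrt(0.777897)
Kr = 0.8820

0.8820


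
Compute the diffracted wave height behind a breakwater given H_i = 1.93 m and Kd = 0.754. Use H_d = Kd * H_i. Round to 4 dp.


H_d = Kd * H_i
H_d = 0.754 * 1.93
H_d = 1.4552 m

1.4552


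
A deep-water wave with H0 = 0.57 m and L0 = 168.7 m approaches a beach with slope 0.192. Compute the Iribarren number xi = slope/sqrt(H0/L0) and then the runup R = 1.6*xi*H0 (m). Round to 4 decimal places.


xi = slope / sqrt(H0/L0)
H0/L0 = 0.57/168.7 = 0.003379
sqrt(0.003379) = 0.058127
xi = 0.192 / 0.058127 = 3.303097
R = 1.6 * xi * H0 = 1.6 * 3.303097 * 0.57
R = 3.0124 m

3.0124


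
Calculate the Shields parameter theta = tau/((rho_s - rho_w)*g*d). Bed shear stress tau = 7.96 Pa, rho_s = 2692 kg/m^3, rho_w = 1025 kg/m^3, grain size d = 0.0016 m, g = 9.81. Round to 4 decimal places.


theta = tau / ((rho_s - rho_w) * g * d)
rho_s - rho_w = 2692 - 1025 = 1667
Denominator = 1667 * 9.81 * 0.0016 = 26.165232
theta = 7.96 / 26.165232
theta = 0.3042

0.3042


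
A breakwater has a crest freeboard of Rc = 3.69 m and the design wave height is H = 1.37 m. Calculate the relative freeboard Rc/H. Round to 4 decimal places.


Relative freeboard = Rc / H
= 3.69 / 1.37
= 2.6934

2.6934


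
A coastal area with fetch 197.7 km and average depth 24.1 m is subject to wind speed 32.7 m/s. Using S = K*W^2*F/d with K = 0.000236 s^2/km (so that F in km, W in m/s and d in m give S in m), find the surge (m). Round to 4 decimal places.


S = K * W^2 * F / d
W^2 = 32.7^2 = 1069.29
S = 0.000236 * 1069.29 * 197.7 / 24.1
Numerator = 0.000236 * 1069.29 * 197.7 = 49.890077
S = 49.890077 / 24.1 = 2.0701 m

2.0701


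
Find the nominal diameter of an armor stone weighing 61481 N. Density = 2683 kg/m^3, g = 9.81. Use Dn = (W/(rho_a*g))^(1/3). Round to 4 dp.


V = W / (rho_a * g)
V = 61481 / (2683 * 9.81)
V = 61481 / 26320.23
V = 2.335884 m^3
Dn = V^(1/3) = 2.335884^(1/3)
Dn = 1.3268 m

1.3268


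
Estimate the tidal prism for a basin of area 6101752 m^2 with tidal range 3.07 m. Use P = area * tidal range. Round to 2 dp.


Tidal prism = Area * Tidal range
P = 6101752 * 3.07
P = 18732378.64 m^3

18732378.64


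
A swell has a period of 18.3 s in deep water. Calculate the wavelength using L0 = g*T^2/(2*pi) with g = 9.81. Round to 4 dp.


L0 = g * T^2 / (2 * pi)
L0 = 9.81 * 18.3^2 / (2 * pi)
L0 = 9.81 * 334.8900 / 6.28319
L0 = 3285.2709 / 6.28319
L0 = 522.8671 m

522.8671


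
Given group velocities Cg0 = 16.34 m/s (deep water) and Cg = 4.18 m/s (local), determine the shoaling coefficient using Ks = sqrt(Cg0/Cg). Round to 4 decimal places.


Ks = sqrt(Cg0 / Cg)
Ks = sqrt(16.34 / 4.18)
Ks = sqrt(3.9091)
Ks = 1.9771

1.9771


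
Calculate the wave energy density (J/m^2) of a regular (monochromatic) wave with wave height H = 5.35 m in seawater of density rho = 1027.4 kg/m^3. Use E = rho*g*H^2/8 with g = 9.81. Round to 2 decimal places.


E = (1/8) * rho * g * H^2
E = (1/8) * 1027.4 * 9.81 * 5.35^2
E = 0.125 * 1027.4 * 9.81 * 28.6225
E = 36060.04 J/m^2

36060.04


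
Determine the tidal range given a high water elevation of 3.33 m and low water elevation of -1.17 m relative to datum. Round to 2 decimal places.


Tidal range = High water - Low water
Tidal range = 3.33 - (-1.17)
Tidal range = 4.50 m

4.50


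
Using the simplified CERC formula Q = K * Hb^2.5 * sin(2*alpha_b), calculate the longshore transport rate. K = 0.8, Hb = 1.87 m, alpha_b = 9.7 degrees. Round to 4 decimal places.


Q = K * Hb^2.5 * sin(2 * alpha_b)
Hb^2.5 = 1.87^2.5 = 4.781939
sin(2 * 9.7) = sin(19.4) = 0.332161
Q = 0.8 * 4.781939 * 0.332161
Q = 1.2707 m^3/s

1.2707


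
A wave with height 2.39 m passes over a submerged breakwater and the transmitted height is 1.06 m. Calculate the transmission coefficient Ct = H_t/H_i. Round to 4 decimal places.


Ct = H_t / H_i
Ct = 1.06 / 2.39
Ct = 0.4435

0.4435


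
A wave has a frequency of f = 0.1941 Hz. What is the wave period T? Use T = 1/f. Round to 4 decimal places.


T = 1 / f
T = 1 / 0.1941
T = 5.1520 s

5.1520


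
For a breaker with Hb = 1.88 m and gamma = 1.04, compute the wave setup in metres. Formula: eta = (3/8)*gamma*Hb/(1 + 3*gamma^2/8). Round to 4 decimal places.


eta = (3/8) * gamma * Hb / (1 + 3*gamma^2/8)
Numerator = (3/8) * 1.04 * 1.88 = 0.733200
Denominator = 1 + 3*1.04^2/8 = 1 + 0.405600 = 1.405600
eta = 0.733200 / 1.405600
eta = 0.5216 m

0.5216


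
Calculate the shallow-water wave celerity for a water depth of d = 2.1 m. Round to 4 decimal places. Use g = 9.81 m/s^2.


Using the shallow-water approximation:
C = sqrt(g * d) = sqrt(9.81 * 2.1)
C = sqrt(20.6010)
C = 4.5388 m/s

4.5388


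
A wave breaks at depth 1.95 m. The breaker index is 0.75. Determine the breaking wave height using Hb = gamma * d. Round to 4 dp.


Hb = gamma * d
Hb = 0.75 * 1.95
Hb = 1.4625 m

1.4625


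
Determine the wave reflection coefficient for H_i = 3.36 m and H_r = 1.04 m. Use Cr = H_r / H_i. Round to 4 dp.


Cr = H_r / H_i
Cr = 1.04 / 3.36
Cr = 0.3095

0.3095


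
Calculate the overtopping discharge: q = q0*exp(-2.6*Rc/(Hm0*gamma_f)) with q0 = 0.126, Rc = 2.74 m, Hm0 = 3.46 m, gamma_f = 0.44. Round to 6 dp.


q = q0 * exp(-2.6 * Rc / (Hm0 * gamma_f))
Exponent = -2.6 * 2.74 / (3.46 * 0.44)
= -2.6 * 2.74 / 1.5224
= -4.679453
exp(-4.679453) = 0.009284
q = 0.126 * 0.009284
q = 0.001170 m^3/s/m

0.001170


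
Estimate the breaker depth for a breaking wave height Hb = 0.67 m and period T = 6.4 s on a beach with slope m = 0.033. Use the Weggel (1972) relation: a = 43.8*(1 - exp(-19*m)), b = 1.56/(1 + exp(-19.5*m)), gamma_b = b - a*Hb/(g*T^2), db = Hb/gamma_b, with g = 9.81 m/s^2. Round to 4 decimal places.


a = 43.8 * (1 - exp(-19 * m))
exp(-19 * 0.033) = exp(-0.6270) = 0.534192
a = 43.8 * (1 - 0.534192) = 20.402391
b = 1.56 / (1 + exp(-19.5 * m))
exp(-19.5 * 0.033) = exp(-0.6435) = 0.525450
b = 1.56 / (1 + 0.525450) = 1.022649
Hb / (g * T^2) = 0.67 / (9.81 * 6.4^2) = 0.67 / 401.8176 = 0.00166742
gamma_b = b - a * Hb/(g*T^2) = 1.022649 - 20.402391 * 0.00166742 = 0.988630
db = Hb / gamma_b = 0.67 / 0.988630
db = 0.6777 m

0.6777


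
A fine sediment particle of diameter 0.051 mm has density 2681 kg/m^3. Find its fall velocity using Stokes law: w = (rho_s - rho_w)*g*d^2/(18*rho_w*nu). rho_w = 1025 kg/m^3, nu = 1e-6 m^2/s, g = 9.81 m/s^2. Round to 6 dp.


w = (rho_s - rho_w) * g * d^2 / (18 * rho_w * nu)
d = 0.051 mm = 0.000051 m
rho_s - rho_w = 2681 - 1025 = 1656
Numerator = 1656 * 9.81 * (0.000051)^2 = 0.000042254181
Denominator = 18 * 1025 * 1e-6 = 0.018450
w = 0.002290 m/s

0.002290


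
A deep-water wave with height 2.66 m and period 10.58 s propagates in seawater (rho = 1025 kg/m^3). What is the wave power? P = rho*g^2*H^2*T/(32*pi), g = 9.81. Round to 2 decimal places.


P = rho * g^2 * H^2 * T / (32 * pi)
P = 1025 * 9.81^2 * 2.66^2 * 10.58 / (32 * pi)
P = 1025 * 96.2361 * 7.0756 * 10.58 / 100.53096
P = 73453.24 W/m

73453.24


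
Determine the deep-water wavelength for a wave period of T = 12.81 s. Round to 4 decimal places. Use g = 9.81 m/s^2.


L0 = g * T^2 / (2 * pi)
L0 = 9.81 * 12.81^2 / (2 * pi)
L0 = 9.81 * 164.0961 / 6.28319
L0 = 1609.7827 / 6.28319
L0 = 256.2049 m

256.2049


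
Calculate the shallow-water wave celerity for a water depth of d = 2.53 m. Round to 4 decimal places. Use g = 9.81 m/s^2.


Using the shallow-water approximation:
C = sqrt(g * d) = sqrt(9.81 * 2.53)
C = sqrt(24.8193)
C = 4.9819 m/s

4.9819


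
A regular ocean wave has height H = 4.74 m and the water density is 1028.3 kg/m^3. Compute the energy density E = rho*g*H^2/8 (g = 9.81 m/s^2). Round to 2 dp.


E = (1/8) * rho * g * H^2
E = (1/8) * 1028.3 * 9.81 * 4.74^2
E = 0.125 * 1028.3 * 9.81 * 22.4676
E = 28330.58 J/m^2

28330.58


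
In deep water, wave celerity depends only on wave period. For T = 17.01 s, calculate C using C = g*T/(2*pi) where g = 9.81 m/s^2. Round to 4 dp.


We use the deep-water celerity formula:
C = g * T / (2 * pi)
C = 9.81 * 17.01 / (2 * 3.14159...)
C = 166.868100 / 6.283185
C = 26.5579 m/s

26.5579


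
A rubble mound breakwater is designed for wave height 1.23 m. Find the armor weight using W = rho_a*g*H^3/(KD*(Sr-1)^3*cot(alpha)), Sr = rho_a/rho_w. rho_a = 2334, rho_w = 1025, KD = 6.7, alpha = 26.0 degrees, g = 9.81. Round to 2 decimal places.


Sr = rho_a / rho_w = 2334 / 1025 = 2.277073
(Sr - 1) = 1.277073
(Sr - 1)^3 = 2.082799
cot(26.0) = 1 / tan(26.0) = 1 / 0.487733 = 2.050304
Numerator = 2334 * 9.81 * 1.23^3 = 42607.4157
Denominator = 6.7 * 2.082799 * 2.050304 = 28.611483
W = 42607.4157 / 28.611483
W = 1489.17 N

1489.17


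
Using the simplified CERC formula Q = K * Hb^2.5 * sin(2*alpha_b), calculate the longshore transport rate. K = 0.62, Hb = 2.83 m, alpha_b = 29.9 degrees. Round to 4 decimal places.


Q = K * Hb^2.5 * sin(2 * alpha_b)
Hb^2.5 = 2.83^2.5 = 13.473055
sin(2 * 29.9) = sin(59.8) = 0.864275
Q = 0.62 * 13.473055 * 0.864275
Q = 7.2195 m^3/s

7.2195


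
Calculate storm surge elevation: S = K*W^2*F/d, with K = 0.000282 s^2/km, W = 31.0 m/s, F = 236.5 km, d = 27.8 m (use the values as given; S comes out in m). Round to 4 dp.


S = K * W^2 * F / d
W^2 = 31.0^2 = 961.00
S = 0.000282 * 961.00 * 236.5 / 27.8
Numerator = 0.000282 * 961.00 * 236.5 = 64.091973
S = 64.091973 / 27.8 = 2.3055 m

2.3055


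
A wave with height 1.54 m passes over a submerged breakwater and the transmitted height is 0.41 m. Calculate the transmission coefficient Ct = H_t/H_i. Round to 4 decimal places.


Ct = H_t / H_i
Ct = 0.41 / 1.54
Ct = 0.2662

0.2662


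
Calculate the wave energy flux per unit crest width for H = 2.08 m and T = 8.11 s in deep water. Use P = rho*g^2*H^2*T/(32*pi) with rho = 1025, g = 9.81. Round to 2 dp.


P = rho * g^2 * H^2 * T / (32 * pi)
P = 1025 * 9.81^2 * 2.08^2 * 8.11 / (32 * pi)
P = 1025 * 96.2361 * 4.3264 * 8.11 / 100.53096
P = 34427.82 W/m

34427.82


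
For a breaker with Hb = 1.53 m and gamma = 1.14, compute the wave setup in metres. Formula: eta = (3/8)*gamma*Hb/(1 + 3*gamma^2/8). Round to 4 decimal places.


eta = (3/8) * gamma * Hb / (1 + 3*gamma^2/8)
Numerator = (3/8) * 1.14 * 1.53 = 0.654075
Denominator = 1 + 3*1.14^2/8 = 1 + 0.487350 = 1.487350
eta = 0.654075 / 1.487350
eta = 0.4398 m

0.4398


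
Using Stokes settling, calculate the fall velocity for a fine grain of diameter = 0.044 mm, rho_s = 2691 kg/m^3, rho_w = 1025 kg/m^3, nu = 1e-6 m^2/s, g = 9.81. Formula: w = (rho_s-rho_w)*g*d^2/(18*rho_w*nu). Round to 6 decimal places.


w = (rho_s - rho_w) * g * d^2 / (18 * rho_w * nu)
d = 0.044 mm = 0.000044 m
rho_s - rho_w = 2691 - 1025 = 1666
Numerator = 1666 * 9.81 * (0.000044)^2 = 0.000031640939
Denominator = 18 * 1025 * 1e-6 = 0.018450
w = 0.001715 m/s

0.001715


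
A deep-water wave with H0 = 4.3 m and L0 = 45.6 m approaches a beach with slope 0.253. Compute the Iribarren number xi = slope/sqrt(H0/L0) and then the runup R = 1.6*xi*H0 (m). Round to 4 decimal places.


xi = slope / sqrt(H0/L0)
H0/L0 = 4.3/45.6 = 0.094298
sqrt(0.094298) = 0.307080
xi = 0.253 / 0.307080 = 0.823889
R = 1.6 * xi * H0 = 1.6 * 0.823889 * 4.3
R = 5.6684 m

5.6684


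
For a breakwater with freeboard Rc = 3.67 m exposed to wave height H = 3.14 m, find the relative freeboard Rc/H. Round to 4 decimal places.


Relative freeboard = Rc / H
= 3.67 / 3.14
= 1.1688

1.1688


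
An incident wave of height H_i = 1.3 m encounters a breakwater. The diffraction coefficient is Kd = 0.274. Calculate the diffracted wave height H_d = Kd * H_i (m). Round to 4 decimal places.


H_d = Kd * H_i
H_d = 0.274 * 1.3
H_d = 0.3562 m

0.3562


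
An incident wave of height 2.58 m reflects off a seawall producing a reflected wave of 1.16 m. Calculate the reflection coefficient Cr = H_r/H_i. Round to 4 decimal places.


Cr = H_r / H_i
Cr = 1.16 / 2.58
Cr = 0.4496

0.4496


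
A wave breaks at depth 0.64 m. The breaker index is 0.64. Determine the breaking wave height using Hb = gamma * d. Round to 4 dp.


Hb = gamma * d
Hb = 0.64 * 0.64
Hb = 0.4096 m

0.4096


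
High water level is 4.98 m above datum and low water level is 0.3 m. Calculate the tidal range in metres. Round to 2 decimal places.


Tidal range = High water - Low water
Tidal range = 4.98 - (0.3)
Tidal range = 4.68 m

4.68


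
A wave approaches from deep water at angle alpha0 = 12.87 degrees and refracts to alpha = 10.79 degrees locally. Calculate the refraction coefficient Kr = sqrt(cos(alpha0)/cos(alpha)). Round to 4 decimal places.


Kr = sqrt(cos(alpha0) / cos(alpha))
cos(12.87) = 0.974878
cos(10.79) = 0.982320
Kr = sqrt(0.974878 / 0.982320)
Kr = sqrt(0.992424)
Kr = 0.9962

0.9962


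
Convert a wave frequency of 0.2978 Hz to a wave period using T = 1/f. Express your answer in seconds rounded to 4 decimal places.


T = 1 / f
T = 1 / 0.2978
T = 3.3580 s

3.3580


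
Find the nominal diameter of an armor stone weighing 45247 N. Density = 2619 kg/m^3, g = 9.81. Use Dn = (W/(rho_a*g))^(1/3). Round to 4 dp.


V = W / (rho_a * g)
V = 45247 / (2619 * 9.81)
V = 45247 / 25692.39
V = 1.761105 m^3
Dn = V^(1/3) = 1.761105^(1/3)
Dn = 1.2076 m

1.2076


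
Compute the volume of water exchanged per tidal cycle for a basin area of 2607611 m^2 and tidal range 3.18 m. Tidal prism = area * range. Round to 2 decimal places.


Tidal prism = Area * Tidal range
P = 2607611 * 3.18
P = 8292202.98 m^3

8292202.98


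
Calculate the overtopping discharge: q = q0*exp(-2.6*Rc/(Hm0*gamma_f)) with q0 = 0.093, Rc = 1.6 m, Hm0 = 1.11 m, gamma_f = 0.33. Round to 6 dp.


q = q0 * exp(-2.6 * Rc / (Hm0 * gamma_f))
Exponent = -2.6 * 1.6 / (1.11 * 0.33)
= -2.6 * 1.6 / 0.3663
= -11.356811
exp(-11.356811) = 0.000012
q = 0.093 * 0.000012
q = 0.000001 m^3/s/m

0.000001


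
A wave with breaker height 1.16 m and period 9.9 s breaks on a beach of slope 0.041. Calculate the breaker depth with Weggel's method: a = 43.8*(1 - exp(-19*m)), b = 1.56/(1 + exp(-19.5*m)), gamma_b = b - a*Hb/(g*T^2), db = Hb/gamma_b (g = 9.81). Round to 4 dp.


a = 43.8 * (1 - exp(-19 * m))
exp(-19 * 0.041) = exp(-0.7790) = 0.458865
a = 43.8 * (1 - 0.458865) = 23.701728
b = 1.56 / (1 + exp(-19.5 * m))
exp(-19.5 * 0.041) = exp(-0.7995) = 0.449554
b = 1.56 / (1 + 0.449554) = 1.076193
Hb / (g * T^2) = 1.16 / (9.81 * 9.9^2) = 1.16 / 961.4781 = 0.00120648
gamma_b = b - a * Hb/(g*T^2) = 1.076193 - 23.701728 * 0.00120648 = 1.047598
db = Hb / gamma_b = 1.16 / 1.047598
db = 1.1073 m

1.1073


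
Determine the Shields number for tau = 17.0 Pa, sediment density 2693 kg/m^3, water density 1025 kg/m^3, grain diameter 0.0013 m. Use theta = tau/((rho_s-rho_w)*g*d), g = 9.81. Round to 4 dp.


theta = tau / ((rho_s - rho_w) * g * d)
rho_s - rho_w = 2693 - 1025 = 1668
Denominator = 1668 * 9.81 * 0.0013 = 21.272004
theta = 17.0 / 21.272004
theta = 0.7992

0.7992


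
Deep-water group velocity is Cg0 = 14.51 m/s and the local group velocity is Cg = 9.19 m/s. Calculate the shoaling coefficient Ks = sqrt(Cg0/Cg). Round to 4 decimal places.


Ks = sqrt(Cg0 / Cg)
Ks = sqrt(14.51 / 9.19)
Ks = sqrt(1.5789)
Ks = 1.2565

1.2565


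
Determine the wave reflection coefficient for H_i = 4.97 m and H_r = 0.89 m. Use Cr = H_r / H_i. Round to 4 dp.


Cr = H_r / H_i
Cr = 0.89 / 4.97
Cr = 0.1791

0.1791


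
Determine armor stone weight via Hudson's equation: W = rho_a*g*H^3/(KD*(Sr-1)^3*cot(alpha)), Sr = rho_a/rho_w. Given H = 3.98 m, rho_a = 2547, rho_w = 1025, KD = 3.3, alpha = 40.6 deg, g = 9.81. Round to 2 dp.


Sr = rho_a / rho_w = 2547 / 1025 = 2.484878
(Sr - 1) = 1.484878
(Sr - 1)^3 = 3.273952
cot(40.6) = 1 / tan(40.6) = 1 / 0.857104 = 1.166720
Numerator = 2547 * 9.81 * 3.98^3 = 1575241.5860
Denominator = 3.3 * 3.273952 * 1.166720 = 12.605293
W = 1575241.5860 / 12.605293
W = 124966.68 N

124966.68


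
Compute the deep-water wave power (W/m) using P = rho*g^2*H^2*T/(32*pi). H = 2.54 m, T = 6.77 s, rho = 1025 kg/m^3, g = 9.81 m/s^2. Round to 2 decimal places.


P = rho * g^2 * H^2 * T / (32 * pi)
P = 1025 * 9.81^2 * 2.54^2 * 6.77 / (32 * pi)
P = 1025 * 96.2361 * 6.4516 * 6.77 / 100.53096
P = 42856.64 W/m

42856.64


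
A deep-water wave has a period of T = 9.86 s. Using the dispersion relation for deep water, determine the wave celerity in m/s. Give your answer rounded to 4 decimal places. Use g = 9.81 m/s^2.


We use the deep-water celerity formula:
C = g * T / (2 * pi)
C = 9.81 * 9.86 / (2 * 3.14159...)
C = 96.726600 / 6.283185
C = 15.3945 m/s

15.3945


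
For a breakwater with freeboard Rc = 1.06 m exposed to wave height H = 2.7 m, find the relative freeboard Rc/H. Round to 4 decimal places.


Relative freeboard = Rc / H
= 1.06 / 2.7
= 0.3926

0.3926


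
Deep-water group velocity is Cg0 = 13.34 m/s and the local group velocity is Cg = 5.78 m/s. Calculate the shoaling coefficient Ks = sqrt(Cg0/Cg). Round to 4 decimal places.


Ks = sqrt(Cg0 / Cg)
Ks = sqrt(13.34 / 5.78)
Ks = sqrt(2.3080)
Ks = 1.5192

1.5192


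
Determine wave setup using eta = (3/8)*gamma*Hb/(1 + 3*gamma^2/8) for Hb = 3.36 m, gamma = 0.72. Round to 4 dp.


eta = (3/8) * gamma * Hb / (1 + 3*gamma^2/8)
Numerator = (3/8) * 0.72 * 3.36 = 0.907200
Denominator = 1 + 3*0.72^2/8 = 1 + 0.194400 = 1.194400
eta = 0.907200 / 1.194400
eta = 0.7595 m

0.7595


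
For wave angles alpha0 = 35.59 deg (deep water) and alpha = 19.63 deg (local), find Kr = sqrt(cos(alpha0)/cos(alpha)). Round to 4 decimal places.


Kr = sqrt(cos(alpha0) / cos(alpha))
cos(35.59) = 0.813202
cos(19.63) = 0.941882
Kr = sqrt(0.813202 / 0.941882)
Kr = sqrt(0.863381)
Kr = 0.9292

0.9292


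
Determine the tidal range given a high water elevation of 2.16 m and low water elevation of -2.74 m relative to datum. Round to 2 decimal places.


Tidal range = High water - Low water
Tidal range = 2.16 - (-2.74)
Tidal range = 4.90 m

4.90


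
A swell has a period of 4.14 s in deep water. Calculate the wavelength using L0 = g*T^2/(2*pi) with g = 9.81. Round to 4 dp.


L0 = g * T^2 / (2 * pi)
L0 = 9.81 * 4.14^2 / (2 * pi)
L0 = 9.81 * 17.1396 / 6.28319
L0 = 168.1395 / 6.28319
L0 = 26.7602 m

26.7602


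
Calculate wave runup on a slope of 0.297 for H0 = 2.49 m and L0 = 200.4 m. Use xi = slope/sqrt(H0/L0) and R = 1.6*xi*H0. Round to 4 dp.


xi = slope / sqrt(H0/L0)
H0/L0 = 2.49/200.4 = 0.012425
sqrt(0.012425) = 0.111468
xi = 0.297 / 0.111468 = 2.664438
R = 1.6 * xi * H0 = 1.6 * 2.664438 * 2.49
R = 10.6151 m

10.6151


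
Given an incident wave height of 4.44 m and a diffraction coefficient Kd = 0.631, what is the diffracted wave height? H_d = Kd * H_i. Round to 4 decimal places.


H_d = Kd * H_i
H_d = 0.631 * 4.44
H_d = 2.8016 m

2.8016


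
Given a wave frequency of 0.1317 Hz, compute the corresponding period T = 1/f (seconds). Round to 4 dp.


T = 1 / f
T = 1 / 0.1317
T = 7.5930 s

7.5930


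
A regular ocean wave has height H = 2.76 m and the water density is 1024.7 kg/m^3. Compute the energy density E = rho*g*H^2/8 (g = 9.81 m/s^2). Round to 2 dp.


E = (1/8) * rho * g * H^2
E = (1/8) * 1024.7 * 9.81 * 2.76^2
E = 0.125 * 1024.7 * 9.81 * 7.6176
E = 9571.81 J/m^2

9571.81


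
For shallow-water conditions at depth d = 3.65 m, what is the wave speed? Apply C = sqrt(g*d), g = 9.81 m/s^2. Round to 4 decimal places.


Using the shallow-water approximation:
C = sqrt(g * d) = sqrt(9.81 * 3.65)
C = sqrt(35.8065)
C = 5.9839 m/s

5.9839


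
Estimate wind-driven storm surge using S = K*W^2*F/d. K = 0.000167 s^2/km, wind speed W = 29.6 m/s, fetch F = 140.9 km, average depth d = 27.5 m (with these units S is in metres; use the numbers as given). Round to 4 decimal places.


S = K * W^2 * F / d
W^2 = 29.6^2 = 876.16
S = 0.000167 * 876.16 * 140.9 / 27.5
Numerator = 0.000167 * 876.16 * 140.9 = 20.616308
S = 20.616308 / 27.5 = 0.7497 m

0.7497


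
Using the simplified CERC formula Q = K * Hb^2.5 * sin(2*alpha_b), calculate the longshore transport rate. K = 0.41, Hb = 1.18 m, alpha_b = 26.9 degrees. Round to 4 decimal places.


Q = K * Hb^2.5 * sin(2 * alpha_b)
Hb^2.5 = 1.18^2.5 = 1.512534
sin(2 * 26.9) = sin(53.8) = 0.806960
Q = 0.41 * 1.512534 * 0.806960
Q = 0.5004 m^3/s

0.5004


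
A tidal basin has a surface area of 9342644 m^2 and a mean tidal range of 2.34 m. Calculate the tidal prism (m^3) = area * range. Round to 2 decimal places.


Tidal prism = Area * Tidal range
P = 9342644 * 2.34
P = 21861786.96 m^3

21861786.96


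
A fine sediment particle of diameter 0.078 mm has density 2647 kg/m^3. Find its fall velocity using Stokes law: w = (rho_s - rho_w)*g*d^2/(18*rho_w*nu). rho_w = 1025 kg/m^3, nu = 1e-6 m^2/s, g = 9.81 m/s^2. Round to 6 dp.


w = (rho_s - rho_w) * g * d^2 / (18 * rho_w * nu)
d = 0.078 mm = 0.000078 m
rho_s - rho_w = 2647 - 1025 = 1622
Numerator = 1622 * 9.81 * (0.000078)^2 = 0.000096807513
Denominator = 18 * 1025 * 1e-6 = 0.018450
w = 0.005247 m/s

0.005247


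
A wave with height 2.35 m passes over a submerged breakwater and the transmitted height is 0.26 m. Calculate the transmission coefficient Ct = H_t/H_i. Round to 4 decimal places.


Ct = H_t / H_i
Ct = 0.26 / 2.35
Ct = 0.1106

0.1106


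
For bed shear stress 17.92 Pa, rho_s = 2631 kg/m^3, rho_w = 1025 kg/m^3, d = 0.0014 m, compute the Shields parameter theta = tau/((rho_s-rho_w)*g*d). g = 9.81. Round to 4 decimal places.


theta = tau / ((rho_s - rho_w) * g * d)
rho_s - rho_w = 2631 - 1025 = 1606
Denominator = 1606 * 9.81 * 0.0014 = 22.056804
theta = 17.92 / 22.056804
theta = 0.8124

0.8124


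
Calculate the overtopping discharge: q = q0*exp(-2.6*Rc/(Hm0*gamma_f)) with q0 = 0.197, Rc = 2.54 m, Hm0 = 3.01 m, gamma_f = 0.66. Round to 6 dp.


q = q0 * exp(-2.6 * Rc / (Hm0 * gamma_f))
Exponent = -2.6 * 2.54 / (3.01 * 0.66)
= -2.6 * 2.54 / 1.9866
= -3.324273
exp(-3.324273) = 0.035999
q = 0.197 * 0.035999
q = 0.007092 m^3/s/m

0.007092


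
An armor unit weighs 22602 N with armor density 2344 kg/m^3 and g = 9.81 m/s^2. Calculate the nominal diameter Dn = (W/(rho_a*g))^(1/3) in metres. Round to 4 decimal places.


V = W / (rho_a * g)
V = 22602 / (2344 * 9.81)
V = 22602 / 22994.64
V = 0.982925 m^3
Dn = V^(1/3) = 0.982925^(1/3)
Dn = 0.9943 m

0.9943


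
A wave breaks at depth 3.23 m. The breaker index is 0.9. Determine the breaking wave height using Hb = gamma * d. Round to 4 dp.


Hb = gamma * d
Hb = 0.9 * 3.23
Hb = 2.9070 m

2.9070


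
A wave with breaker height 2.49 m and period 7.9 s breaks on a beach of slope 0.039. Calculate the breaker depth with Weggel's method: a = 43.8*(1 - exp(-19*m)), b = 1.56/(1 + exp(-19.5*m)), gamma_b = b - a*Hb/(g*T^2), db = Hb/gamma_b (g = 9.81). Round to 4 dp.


a = 43.8 * (1 - exp(-19 * m))
exp(-19 * 0.039) = exp(-0.7410) = 0.476637
a = 43.8 * (1 - 0.476637) = 22.923298
b = 1.56 / (1 + exp(-19.5 * m))
exp(-19.5 * 0.039) = exp(-0.7605) = 0.467433
b = 1.56 / (1 + 0.467433) = 1.063081
Hb / (g * T^2) = 2.49 / (9.81 * 7.9^2) = 2.49 / 612.2421 = 0.00406702
gamma_b = b - a * Hb/(g*T^2) = 1.063081 - 22.923298 * 0.00406702 = 0.969852
db = Hb / gamma_b = 2.49 / 0.969852
db = 2.5674 m

2.5674
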